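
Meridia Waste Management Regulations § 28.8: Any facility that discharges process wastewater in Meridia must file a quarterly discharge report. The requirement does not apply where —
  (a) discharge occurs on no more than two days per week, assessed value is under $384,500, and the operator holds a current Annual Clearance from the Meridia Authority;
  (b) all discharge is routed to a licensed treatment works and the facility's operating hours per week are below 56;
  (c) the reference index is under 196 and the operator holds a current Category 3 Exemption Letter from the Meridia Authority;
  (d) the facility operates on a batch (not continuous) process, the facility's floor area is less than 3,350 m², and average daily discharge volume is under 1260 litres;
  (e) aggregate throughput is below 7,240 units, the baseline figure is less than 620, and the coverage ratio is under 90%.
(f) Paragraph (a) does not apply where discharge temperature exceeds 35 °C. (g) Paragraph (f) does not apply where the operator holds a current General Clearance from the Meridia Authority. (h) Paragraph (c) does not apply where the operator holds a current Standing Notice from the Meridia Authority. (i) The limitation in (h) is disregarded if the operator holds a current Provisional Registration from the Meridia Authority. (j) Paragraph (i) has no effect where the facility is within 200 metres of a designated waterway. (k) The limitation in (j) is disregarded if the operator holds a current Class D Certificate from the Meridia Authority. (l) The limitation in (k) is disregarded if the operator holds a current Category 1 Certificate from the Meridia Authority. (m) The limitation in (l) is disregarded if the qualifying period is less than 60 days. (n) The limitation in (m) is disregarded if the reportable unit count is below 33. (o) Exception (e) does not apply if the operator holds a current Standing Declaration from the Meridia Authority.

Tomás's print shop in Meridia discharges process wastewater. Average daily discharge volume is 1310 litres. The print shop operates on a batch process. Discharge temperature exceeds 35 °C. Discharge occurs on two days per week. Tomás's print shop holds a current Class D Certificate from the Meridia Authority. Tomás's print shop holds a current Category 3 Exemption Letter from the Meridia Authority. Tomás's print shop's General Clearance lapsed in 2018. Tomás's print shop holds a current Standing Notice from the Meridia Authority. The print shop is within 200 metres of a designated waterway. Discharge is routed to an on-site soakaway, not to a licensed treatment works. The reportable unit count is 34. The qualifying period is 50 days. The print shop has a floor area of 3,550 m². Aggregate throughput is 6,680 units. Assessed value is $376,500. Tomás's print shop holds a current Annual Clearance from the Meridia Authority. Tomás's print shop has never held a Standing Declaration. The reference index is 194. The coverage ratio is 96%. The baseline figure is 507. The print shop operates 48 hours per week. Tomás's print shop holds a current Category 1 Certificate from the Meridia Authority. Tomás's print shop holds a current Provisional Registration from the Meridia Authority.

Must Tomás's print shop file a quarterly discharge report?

No — exception (c) applies; Tomás's print shop is not required to file a quarterly discharge report.

All of (a)'s requirements are met (discharge occurs on no more than two days per week; assessed value is $376,500, under the $384,500 limit; a current Annual Clearance is held). However, paragraphs (f)–(g) must be considered: (f) operates against (a): discharge temperature exceeds 35 °C. (g) is not triggered (no current General Clearance is held), so (f) stands. Exception (a) does not apply.
Exception (b) requires that all discharge is routed to a licensed treatment works; but discharge is not routed to a licensed treatment works, so (b) is unavailable.
All of (c)'s requirements are met (the reference index is 194, under the 196 limit; a current Category 3 Exemption Letter is held). Considering the limiting provisions: (h) applies (a current Standing Notice is held), but yields to (i): (i) operates against (h): a current Provisional Registration is held. (j) is triggered (the print shop is within 200 m of a designated waterway), but is displaced by (k): (k) applies — a current Class D Certificate is held. (l) would limit (k) — a current Category 1 Certificate is held — but (m) sets (l) aside: (m) is triggered — the qualifying period is 50 days, less than the 60 days limit. (n), which would lift (m), does not operate here — the reportable unit count is 34, not below 33. Exception (c) stands.
Exception (d) does not apply: the facility's floor area is 3,550 m², not less than 3,350 m².
Exception (e) requires that the coverage ratio is under 90%; but the coverage ratio is 96%, not under 90%, so (e) is unavailable.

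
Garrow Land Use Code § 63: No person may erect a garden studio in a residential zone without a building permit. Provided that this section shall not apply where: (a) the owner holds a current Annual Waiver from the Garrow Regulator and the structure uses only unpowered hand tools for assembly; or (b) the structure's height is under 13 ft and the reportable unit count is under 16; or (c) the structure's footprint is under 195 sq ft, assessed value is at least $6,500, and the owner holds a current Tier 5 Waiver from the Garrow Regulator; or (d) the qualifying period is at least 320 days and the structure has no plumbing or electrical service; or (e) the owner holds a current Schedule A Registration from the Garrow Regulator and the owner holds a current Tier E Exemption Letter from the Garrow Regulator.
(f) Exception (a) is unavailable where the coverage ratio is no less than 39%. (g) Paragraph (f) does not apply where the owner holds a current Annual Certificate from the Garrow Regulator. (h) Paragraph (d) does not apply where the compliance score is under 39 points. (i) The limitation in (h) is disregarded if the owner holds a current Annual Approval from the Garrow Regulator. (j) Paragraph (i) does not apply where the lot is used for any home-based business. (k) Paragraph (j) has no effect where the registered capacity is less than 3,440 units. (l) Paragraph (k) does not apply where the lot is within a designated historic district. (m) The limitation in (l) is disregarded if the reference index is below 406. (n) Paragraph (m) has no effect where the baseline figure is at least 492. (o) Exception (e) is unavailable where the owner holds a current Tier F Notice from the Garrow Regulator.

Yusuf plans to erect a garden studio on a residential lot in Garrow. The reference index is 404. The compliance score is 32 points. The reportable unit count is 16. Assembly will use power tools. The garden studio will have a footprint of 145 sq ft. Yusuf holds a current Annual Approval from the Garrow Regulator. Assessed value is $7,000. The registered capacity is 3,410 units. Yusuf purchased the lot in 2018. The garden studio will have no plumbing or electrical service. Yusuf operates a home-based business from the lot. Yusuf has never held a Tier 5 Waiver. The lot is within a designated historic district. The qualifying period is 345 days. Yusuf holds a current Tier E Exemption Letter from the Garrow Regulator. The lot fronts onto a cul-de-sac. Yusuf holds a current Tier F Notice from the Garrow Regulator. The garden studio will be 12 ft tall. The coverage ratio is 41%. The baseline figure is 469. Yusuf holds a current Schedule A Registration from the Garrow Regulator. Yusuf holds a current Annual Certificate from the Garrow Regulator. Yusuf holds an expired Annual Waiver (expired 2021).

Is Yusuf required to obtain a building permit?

Exception (a) does not apply: no current Annual Waiver is held.
Exception (b) does not apply: the reportable unit count is 16, not under 16.
Exception (c) does not apply: there is no Tier 5 Waiver in force.
Exception (d): the qualifying period is 345 days, meeting the 320 days threshold; there is no plumbing or electrical service — every condition holds. Applying paragraphs (h)–(n): (h) is engaged (the compliance score is 32 points, under the 39 points limit), but is displaced by (i): (i) is triggered — a current Annual Approval is held. (j) would limit (i) — a home-based business operates on the lot — but (k) sets (j) aside: (k) operates against (j): the registered capacity is 3,410 units, less than the 3,440 units limit. (l) applies (the lot is in a historic district), but is overridden by (m): (m) operates against (l): the reference index is 404, below the 406 limit. (n) does not operate here (the baseline figure is 469, short of 492), so (m) stands. Exception (d) stands.
All of (e)'s requirements are met (a current Schedule A Registration is held; a current Tier E Exemption Letter is held). Turning to paragraph (o): (o) is engaged — a current Tier F Notice is held. Exception (e) does not apply.

No — exception (d) applies; Yusuf does not need a building permit.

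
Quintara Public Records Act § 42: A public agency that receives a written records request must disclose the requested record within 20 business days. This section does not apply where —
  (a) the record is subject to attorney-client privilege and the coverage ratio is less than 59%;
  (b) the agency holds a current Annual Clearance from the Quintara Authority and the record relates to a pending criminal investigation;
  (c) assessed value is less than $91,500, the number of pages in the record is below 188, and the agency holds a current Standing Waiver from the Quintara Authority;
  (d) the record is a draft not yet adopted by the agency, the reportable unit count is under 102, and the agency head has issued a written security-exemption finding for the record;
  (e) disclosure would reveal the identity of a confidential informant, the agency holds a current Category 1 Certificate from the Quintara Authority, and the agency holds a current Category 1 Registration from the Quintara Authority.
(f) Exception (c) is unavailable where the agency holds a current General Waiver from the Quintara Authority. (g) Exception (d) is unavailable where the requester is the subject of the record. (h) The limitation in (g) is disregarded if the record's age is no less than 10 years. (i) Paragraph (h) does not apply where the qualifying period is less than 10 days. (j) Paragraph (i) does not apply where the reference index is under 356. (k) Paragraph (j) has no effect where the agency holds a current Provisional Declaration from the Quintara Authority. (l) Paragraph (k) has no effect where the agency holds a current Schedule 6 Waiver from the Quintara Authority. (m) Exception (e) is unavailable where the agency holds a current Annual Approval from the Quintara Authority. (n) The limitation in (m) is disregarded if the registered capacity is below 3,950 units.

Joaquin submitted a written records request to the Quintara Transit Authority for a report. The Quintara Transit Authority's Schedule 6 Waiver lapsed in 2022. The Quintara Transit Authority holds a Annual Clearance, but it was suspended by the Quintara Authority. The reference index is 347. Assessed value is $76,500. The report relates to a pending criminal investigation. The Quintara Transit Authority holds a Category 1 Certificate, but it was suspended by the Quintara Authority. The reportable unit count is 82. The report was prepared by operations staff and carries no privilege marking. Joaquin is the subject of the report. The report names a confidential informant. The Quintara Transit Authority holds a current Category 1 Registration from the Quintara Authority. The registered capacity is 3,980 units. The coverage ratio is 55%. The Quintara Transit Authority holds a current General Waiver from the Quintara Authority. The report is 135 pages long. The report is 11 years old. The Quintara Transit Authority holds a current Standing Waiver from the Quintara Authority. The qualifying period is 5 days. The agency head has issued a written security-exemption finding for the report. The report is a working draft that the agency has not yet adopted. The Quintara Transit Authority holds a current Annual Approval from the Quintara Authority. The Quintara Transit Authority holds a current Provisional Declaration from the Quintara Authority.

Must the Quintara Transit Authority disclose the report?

Exception (a) fails — the report carries no privilege marking.
Exception (b) does not apply: the Annual Clearance is not current.
Exception (c) is satisfied on its face — assessed value is $76,500, less than the $91,500 limit; the number of pages in the record is 135, below the 188 limit; a current Standing Waiver is held. But: (f) operates against (c): a current General Waiver is held. Exception (c) does not apply.
Exception (d): the report is an unadopted draft; the reportable unit count is 82, under the 102 limit; a written security-exemption finding has been issued — every condition holds. However, paragraphs (g)–(l) must be considered: (g) operates against (d): Joaquin is the subject of the report. (h) operates (the record's age is 11 years, meeting the 10 years threshold), but is set aside by (i): (i) is engaged — the qualifying period is 5 days, less than the 10 days limit. (j) would limit (i) — the reference index is 347, under the 356 limit — but (k) sets (j) aside: (k) applies — a current Provisional Declaration is held. (l) is not engaged (the Schedule 6 Waiver is not current), so (k) stands. So (d) is unavailable.
Exception (e) does not apply: no current Category 1 Certificate is held.
No exception displaces § 42.

Yes — the Quintara Transit Authority must disclose the report.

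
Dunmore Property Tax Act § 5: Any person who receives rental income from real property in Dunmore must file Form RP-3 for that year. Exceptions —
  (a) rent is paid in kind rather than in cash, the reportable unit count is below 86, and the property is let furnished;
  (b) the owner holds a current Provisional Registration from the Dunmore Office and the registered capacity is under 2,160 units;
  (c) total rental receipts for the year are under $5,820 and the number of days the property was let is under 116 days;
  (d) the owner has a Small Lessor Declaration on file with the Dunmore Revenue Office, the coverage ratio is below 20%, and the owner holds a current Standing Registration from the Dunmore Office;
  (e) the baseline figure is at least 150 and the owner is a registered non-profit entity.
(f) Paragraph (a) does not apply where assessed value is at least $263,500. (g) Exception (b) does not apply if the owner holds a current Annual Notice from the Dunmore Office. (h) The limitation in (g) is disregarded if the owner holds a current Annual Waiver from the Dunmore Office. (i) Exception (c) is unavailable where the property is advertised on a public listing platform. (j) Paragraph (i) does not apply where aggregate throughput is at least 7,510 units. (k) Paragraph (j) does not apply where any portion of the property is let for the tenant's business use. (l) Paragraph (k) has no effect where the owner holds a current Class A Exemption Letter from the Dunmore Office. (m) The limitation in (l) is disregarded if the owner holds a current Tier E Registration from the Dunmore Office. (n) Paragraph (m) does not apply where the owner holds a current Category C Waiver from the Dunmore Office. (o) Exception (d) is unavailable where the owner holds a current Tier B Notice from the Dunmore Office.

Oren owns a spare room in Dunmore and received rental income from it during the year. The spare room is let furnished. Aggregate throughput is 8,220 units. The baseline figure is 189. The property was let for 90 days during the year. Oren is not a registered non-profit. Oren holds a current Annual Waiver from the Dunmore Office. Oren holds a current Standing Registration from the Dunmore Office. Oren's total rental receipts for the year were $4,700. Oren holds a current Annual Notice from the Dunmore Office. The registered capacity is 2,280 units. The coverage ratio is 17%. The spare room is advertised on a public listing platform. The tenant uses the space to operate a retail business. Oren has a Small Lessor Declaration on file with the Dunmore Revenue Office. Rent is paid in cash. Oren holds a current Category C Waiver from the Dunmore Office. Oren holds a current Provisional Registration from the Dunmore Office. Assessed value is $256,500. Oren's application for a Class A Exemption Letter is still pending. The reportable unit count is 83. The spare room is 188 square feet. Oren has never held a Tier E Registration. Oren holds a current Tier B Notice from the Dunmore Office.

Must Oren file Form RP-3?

Exception (a) fails — rent is paid in cash.
Exception (b) does not apply: the registered capacity is 2,280 units, not under 2,160 units.
Exception (c) is satisfied on its face — total rental receipts for the year are $4,700, under the $5,820 limit; the number of days the property was let is 90 days, under the 116 days limit. Turning to paragraphs (i)–(n): (i) operates against (c): the property is publicly advertised. (j) operates (aggregate throughput is 8,220 units, meeting the 7,510 units threshold), but yields to (k): (k) is engaged — the space is let for business use. (l) is inapplicable (there is no Class A Exemption Letter in force), so (k) stands. (c) is therefore removed.
Exception (d): a Small Lessor Declaration is on file; the coverage ratio is 17%, below the 20% limit; a current Standing Registration is held — every condition holds. But: (o) operates — a current Tier B Notice is held. So (d) is unavailable.
Exception (e) fails — Oren is not a registered non-profit.
None of the exceptions is available; § 5 applies in full.

Yes — Oren must file Form RP-3.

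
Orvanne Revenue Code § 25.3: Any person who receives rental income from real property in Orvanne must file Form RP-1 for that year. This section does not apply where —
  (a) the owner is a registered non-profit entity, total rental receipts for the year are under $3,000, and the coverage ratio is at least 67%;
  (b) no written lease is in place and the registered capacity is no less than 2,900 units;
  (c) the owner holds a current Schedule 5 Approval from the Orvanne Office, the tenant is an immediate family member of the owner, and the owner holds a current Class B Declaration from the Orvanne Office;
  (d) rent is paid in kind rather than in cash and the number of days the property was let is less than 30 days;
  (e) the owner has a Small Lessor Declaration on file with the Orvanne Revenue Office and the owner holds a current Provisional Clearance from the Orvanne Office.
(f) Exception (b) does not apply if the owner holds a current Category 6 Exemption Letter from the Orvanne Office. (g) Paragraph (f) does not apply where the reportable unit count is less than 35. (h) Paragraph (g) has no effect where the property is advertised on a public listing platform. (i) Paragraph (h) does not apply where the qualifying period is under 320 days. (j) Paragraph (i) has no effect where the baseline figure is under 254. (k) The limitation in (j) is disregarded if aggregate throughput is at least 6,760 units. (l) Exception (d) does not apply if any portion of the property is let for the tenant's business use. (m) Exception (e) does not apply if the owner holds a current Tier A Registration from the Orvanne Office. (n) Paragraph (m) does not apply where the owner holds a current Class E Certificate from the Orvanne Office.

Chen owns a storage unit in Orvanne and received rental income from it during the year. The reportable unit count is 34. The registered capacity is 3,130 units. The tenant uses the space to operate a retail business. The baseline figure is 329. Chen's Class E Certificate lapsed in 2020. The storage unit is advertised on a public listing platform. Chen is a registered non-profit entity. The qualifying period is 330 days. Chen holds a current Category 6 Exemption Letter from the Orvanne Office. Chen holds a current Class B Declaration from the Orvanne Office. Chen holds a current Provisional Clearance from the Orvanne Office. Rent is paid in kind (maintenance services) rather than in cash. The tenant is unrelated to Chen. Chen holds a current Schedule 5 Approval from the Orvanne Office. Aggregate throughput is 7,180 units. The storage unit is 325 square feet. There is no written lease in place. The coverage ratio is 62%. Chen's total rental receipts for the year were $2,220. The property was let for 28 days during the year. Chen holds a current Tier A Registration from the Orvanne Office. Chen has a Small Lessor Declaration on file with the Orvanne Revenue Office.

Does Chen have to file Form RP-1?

Exception (a) requires that the coverage ratio is at least 67%; but the coverage ratio is 62%, short of 67%, so (a) is unavailable.
All of (b)'s requirements are met (there is no written lease; the registered capacity is 3,130 units, meeting the 2,900 units threshold). But applying paragraphs (f)–(k): (f) operates against (b): a current Category 6 Exemption Letter is held. (g) would limit (f) — the reportable unit count is 34, less than the 35 limit — but (h) sets (g) aside: (h) operates against (g): the property is publicly advertised. (i) is inapplicable (the qualifying period is 330 days, not under 320 days), so (h) stands. (b) is therefore removed.
Exception (c) requires that the tenant is an immediate family member of the owner; but the tenant is unrelated to the owner, so (c) is unavailable.
Exception (d) is satisfied on its face — rent is paid in kind; the number of days the property was let is 28 days, less than the 30 days limit. However, paragraph (l) must be considered: (l) applies — the space is let for business use. So (d) is unavailable.
All of (e)'s requirements are met (a Small Lessor Declaration is on file; a current Provisional Clearance is held). However, paragraphs (m)–(n) must be considered: (m) operates against (e): a current Tier A Registration is held. (n), which would lift (m), is not engaged — the Class E Certificate is not current. (e) is therefore removed.
No exception is made out. Chen falls within the general rule.

Yes — Chen must file Form RP-1.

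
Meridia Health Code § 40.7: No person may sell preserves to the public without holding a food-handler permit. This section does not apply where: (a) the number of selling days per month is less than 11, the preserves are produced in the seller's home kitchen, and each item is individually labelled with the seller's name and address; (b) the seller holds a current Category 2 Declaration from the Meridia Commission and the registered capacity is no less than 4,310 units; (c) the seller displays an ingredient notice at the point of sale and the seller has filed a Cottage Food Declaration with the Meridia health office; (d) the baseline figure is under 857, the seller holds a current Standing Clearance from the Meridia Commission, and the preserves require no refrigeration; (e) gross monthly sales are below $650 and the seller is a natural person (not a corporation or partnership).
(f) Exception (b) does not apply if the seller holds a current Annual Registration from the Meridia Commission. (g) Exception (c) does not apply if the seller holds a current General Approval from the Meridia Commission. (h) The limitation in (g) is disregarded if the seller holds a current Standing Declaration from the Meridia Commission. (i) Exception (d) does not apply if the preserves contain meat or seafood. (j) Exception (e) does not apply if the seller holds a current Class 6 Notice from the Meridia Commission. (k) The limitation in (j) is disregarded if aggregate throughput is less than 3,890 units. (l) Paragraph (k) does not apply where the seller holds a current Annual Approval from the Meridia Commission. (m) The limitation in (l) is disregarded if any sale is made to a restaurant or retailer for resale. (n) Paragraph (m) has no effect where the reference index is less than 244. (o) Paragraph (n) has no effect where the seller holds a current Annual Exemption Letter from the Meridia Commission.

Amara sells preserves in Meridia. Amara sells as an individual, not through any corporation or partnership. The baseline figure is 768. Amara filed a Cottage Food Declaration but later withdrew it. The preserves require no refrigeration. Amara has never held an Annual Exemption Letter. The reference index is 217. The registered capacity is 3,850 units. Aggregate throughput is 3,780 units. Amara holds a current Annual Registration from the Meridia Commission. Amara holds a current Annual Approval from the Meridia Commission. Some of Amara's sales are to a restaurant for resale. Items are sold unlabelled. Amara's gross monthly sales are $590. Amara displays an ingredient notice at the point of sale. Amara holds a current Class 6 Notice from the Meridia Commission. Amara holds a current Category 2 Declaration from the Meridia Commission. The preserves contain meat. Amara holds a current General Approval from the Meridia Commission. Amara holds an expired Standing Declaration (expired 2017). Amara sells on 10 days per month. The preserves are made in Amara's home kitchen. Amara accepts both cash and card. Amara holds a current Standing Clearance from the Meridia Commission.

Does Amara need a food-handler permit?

Yes — Amara must hold a food-handler permit.

Exception (a) requires that each item is individually labelled with the seller's name and address; but items are sold unlabelled, so (a) is unavailable.
Exception (b) fails — the registered capacity is 3,850 units, short of 4,310 units.
Exception (c) does not apply: the Cottage Food Declaration was withdrawn.
Exception (d): the baseline figure is 768, under the 857 limit; a current Standing Clearance is held; the preserves are shelf-stable — every condition holds. Turning to paragraph (i): (i) is engaged — the preserves contain meat. (d) is therefore removed.
Exception (e): gross monthly sales are $590, below the $650 limit; the seller is a natural person — every condition holds. But: (j) operates against (e): a current Class 6 Notice is held. (k) is triggered (aggregate throughput is 3,780 units, less than the 3,890 units limit), but is overridden by (l): (l) operates against (k): a current Annual Approval is held. (m) operates (some sales are to a restaurant for resale), but is overridden by (n): (n) operates against (m): the reference index is 217, less than the 244 limit. (o) does not operate here (no current Annual Exemption Letter is held), so (n) stands. Exception (e) does not apply.
No exception displaces § 40.7.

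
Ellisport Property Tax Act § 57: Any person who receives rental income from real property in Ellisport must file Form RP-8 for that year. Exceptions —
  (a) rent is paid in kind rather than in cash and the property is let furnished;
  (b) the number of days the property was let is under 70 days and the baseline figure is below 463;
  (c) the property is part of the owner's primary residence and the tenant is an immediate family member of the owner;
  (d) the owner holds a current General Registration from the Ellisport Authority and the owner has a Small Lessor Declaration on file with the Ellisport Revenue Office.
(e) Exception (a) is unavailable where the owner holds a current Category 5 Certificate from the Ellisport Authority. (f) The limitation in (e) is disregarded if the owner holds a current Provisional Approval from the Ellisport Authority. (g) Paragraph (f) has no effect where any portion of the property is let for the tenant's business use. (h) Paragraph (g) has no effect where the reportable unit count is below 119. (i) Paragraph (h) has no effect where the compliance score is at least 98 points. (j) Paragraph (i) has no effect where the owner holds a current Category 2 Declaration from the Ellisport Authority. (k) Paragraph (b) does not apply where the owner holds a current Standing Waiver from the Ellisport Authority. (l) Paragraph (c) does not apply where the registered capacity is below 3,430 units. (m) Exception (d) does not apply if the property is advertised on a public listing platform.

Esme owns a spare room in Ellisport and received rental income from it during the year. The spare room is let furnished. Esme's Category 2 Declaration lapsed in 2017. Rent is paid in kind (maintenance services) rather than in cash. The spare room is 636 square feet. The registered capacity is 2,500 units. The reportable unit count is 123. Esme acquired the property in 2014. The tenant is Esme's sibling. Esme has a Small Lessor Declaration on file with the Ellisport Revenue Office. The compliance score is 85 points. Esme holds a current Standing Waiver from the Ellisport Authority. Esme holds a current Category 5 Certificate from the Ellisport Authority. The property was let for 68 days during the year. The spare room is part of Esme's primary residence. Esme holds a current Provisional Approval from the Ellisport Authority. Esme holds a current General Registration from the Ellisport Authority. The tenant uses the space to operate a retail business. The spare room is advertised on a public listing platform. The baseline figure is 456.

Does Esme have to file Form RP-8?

Yes — Esme must file Form RP-8.

Exception (a)'s conditions are all satisfied: rent is paid in kind; the property is let furnished. Turning to paragraphs (e)–(j): (e) is triggered — a current Category 5 Certificate is held. (f) would limit (e) — a current Provisional Approval is held — but (g) sets (f) aside: (g) applies — the space is let for business use. (h) is not triggered (the reportable unit count is 123, not below 119), so (g) stands. (a) is therefore removed.
Exception (b)'s conditions are all satisfied: the number of days the property was let is 68 days, under the 70 days limit; the baseline figure is 456, below the 463 limit. But applying paragraph (k): (k) operates against (b): a current Standing Waiver is held. (b) is therefore removed.
Exception (c): the spare room is part of the primary residence; the tenant is an immediate family member — every condition holds. However, paragraph (l) must be considered: (l) applies — the registered capacity is 2,500 units, below the 3,430 units limit. So (c) is unavailable.
Exception (d)'s conditions are all satisfied: a current General Registration is held; a Small Lessor Declaration is on file. But applying paragraph (m): (m) is engaged — the property is publicly advertised. Exception (d) does not apply.
No exception is made out. Esme falls within the general rule.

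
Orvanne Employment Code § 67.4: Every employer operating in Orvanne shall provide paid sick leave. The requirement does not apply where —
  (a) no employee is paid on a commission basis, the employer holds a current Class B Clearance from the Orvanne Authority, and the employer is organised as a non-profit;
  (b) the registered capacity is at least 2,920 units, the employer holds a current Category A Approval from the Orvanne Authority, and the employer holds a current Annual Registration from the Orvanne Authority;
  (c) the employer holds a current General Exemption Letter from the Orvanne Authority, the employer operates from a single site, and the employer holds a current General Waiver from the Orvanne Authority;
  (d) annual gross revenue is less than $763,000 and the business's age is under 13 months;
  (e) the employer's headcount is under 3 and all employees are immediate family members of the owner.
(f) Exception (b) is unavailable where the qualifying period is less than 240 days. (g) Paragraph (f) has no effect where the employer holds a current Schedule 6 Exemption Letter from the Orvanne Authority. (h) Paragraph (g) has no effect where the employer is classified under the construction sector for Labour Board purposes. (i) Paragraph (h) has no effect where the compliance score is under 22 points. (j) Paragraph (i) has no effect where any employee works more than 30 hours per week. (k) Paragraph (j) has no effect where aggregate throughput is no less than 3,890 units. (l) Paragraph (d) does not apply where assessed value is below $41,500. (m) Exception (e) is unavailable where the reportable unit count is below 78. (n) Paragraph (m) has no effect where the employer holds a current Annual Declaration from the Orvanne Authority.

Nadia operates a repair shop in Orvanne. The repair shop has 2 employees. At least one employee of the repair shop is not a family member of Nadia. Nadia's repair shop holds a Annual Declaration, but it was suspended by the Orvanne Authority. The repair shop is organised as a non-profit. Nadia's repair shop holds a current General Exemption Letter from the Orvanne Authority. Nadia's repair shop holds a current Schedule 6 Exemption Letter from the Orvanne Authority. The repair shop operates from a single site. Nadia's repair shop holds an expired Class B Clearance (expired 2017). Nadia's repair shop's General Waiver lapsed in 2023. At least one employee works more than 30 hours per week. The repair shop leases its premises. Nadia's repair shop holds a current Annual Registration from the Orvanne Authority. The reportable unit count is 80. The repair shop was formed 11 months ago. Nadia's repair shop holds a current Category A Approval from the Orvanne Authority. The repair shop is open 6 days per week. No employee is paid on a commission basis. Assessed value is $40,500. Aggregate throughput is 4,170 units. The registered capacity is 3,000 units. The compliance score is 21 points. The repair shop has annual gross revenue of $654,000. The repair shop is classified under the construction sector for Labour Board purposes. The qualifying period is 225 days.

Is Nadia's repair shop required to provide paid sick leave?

Exception (a) does not apply: no current Class B Clearance is held.
All of (b)'s requirements are met (the registered capacity is 3,000 units, meeting the 2,920 units threshold; a current Category A Approval is held; a current Annual Registration is held). Applying paragraphs (f)–(k): (f) would limit (b) — the qualifying period is 225 days, less than the 240 days limit — but (g) sets (f) aside: (g) operates against (f): a current Schedule 6 Exemption Letter is held. (h) is triggered (the repair shop is classified under the construction sector), but is displaced by (i): (i) applies — the compliance score is 21 points, under the 22 points limit. (j) would limit (i) — at least one employee exceeds 30 hours/week — but (k) sets (j) aside: (k) is engaged — aggregate throughput is 4,170 units, meeting the 3,890 units threshold. So (b) applies.
Exception (c) requires that the employer holds a current General Waiver from the Orvanne Authority; but there is no General Waiver in force, so (c) is unavailable.
All of (d)'s requirements are met (annual gross revenue is $654,000, less than the $763,000 limit; the business's age is 11 months, under the 13 months limit). Turning to paragraph (l): (l) is engaged — assessed value is $40,500, below the $41,500 limit. Exception (d) does not apply.
Exception (e) requires that all employees are immediate family members of the owner; but at least one employee is not a family member, so (e) is unavailable.

No — exception (b) applies; Nadia's repair shop is not required to provide paid sick leave.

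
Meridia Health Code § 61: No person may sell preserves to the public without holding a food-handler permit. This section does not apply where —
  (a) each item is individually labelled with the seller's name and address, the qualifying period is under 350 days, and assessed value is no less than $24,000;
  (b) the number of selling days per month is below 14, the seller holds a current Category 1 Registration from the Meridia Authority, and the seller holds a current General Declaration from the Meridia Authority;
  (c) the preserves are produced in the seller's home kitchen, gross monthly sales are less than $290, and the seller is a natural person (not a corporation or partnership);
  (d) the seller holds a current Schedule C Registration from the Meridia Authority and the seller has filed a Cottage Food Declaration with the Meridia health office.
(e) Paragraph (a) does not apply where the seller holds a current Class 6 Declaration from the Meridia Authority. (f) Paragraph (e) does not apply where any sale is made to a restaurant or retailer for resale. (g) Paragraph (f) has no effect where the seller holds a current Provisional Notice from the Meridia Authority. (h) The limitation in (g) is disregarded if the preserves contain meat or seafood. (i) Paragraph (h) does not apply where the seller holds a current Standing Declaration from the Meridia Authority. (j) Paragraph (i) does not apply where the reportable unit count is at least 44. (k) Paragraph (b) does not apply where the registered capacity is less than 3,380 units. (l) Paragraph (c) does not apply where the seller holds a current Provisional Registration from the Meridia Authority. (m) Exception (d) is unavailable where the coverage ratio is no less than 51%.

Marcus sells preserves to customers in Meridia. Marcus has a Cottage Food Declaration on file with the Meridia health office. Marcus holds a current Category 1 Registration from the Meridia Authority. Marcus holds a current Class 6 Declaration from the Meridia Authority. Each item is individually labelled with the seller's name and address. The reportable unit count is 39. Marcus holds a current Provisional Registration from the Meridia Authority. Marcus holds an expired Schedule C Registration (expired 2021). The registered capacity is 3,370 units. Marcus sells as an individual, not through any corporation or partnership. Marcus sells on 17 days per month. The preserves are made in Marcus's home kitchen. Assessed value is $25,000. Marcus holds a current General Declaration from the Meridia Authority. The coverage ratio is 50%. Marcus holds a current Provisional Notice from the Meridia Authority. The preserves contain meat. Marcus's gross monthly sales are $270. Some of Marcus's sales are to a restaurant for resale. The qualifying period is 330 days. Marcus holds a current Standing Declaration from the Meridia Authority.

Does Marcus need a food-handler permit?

All of (a)'s requirements are met (items are individually labelled; the qualifying period is 330 days, under the 350 days limit; assessed value is $25,000, meeting the $24,000 threshold). Turning to paragraphs (e)–(j): (e) is triggered — a current Class 6 Declaration is held. (f) would limit (e) — some sales are to a restaurant for resale — but (g) sets (f) aside: (g) is triggered — a current Provisional Notice is held. (h) would limit (g) — the preserves contain meat — but (i) sets (h) aside: (i) operates against (h): a current Standing Declaration is held. (j), which would lift (i), is not engaged — the reportable unit count is 39, short of 44. So (a) is unavailable.
Exception (b) requires that the number of selling days per month is below 14; but the number of selling days per month is 17, not below 14, so (b) is unavailable.
Exception (c) is satisfied on its face — the preserves are home-kitchen produced; gross monthly sales are $270, less than the $290 limit; the seller is a natural person. But applying paragraph (l): (l) operates against (c): a current Provisional Registration is held. (c) is therefore removed.
Exception (d) does not apply: no current Schedule C Registration is held.
No exception applies. The general rule governs.

Yes — Marcus must hold a food-handler permit.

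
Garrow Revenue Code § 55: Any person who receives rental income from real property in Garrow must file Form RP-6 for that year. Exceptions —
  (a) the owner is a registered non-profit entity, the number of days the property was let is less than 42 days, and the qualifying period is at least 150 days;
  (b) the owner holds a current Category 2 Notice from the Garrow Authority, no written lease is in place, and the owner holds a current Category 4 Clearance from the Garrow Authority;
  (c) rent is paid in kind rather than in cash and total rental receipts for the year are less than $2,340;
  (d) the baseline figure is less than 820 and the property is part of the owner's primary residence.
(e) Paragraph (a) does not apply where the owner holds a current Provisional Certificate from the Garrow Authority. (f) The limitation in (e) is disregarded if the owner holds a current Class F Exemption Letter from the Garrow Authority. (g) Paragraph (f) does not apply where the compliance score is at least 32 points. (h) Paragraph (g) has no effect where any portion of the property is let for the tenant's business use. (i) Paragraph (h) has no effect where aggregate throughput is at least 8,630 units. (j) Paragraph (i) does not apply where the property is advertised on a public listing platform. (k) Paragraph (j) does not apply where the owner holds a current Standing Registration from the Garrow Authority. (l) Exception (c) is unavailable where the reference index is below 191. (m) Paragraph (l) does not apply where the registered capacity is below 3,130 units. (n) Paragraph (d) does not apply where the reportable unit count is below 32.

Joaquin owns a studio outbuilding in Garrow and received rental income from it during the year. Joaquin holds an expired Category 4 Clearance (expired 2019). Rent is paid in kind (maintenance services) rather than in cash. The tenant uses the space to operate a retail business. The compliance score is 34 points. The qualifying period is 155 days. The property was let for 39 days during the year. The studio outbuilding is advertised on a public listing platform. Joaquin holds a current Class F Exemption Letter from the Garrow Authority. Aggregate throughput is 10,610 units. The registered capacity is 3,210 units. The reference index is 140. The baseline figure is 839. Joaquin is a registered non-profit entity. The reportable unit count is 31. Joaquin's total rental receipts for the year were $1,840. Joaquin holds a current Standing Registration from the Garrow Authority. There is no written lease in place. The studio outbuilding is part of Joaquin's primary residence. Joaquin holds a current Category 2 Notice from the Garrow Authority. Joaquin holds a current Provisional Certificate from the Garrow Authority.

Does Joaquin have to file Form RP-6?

Yes — Joaquin must file Form RP-6.

Exception (a): Joaquin is a registered non-profit; the number of days the property was let is 39 days, less than the 42 days limit; the qualifying period is 155 days, meeting the 150 days threshold — every condition holds. But: (e) operates against (a): a current Provisional Certificate is held. (f) applies (a current Class F Exemption Letter is held), but is displaced by (g): (g) is triggered — the compliance score is 34 points, meeting the 32 points threshold. (h) applies (the space is let for business use), but is set aside by (i): (i) operates against (h): aggregate throughput is 10,610 units, meeting the 8,630 units threshold. (j) would limit (i) — the property is publicly advertised — but (k) sets (j) aside: (k) operates against (j): a current Standing Registration is held. (a) is therefore removed.
Exception (b) requires that the owner holds a current Category 4 Clearance from the Garrow Authority; but there is no Category 4 Clearance in force, so (b) is unavailable.
All of (c)'s requirements are met (rent is paid in kind; total rental receipts for the year are $1,840, less than the $2,340 limit). Turning to paragraphs (l)–(m): (l) operates against (c): the reference index is 140, below the 191 limit. (m) is inapplicable (the registered capacity is 3,210 units, not below 3,130 units), so (l) stands. So (c) is unavailable.
Exception (d) does not apply: the baseline figure is 839, not less than 820.
No exception displaces § 55.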